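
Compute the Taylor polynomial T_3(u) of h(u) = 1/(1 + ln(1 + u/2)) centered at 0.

-7*u^3/24 + 3*u^2/8 - u/2 + 1

Substitute the inner expansion into the outer series and collect powers.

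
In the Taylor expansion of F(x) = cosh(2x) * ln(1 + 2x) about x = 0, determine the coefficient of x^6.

-20

Expand each factor separately, then convolve coefficients.
[x^0] = 0;  [x^1] = 2;  [x^2] = -2;  [x^3] = 20/3;  [x^4] = -8;  [x^5] = 196/15;  [x^6] = -20.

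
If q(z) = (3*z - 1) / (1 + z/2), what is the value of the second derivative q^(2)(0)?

Distribute the polynomial across the series and collect like powers.
From the series, [z^2] q = -7/4; multiply by 2! = 2 to get -7/2.

-7/2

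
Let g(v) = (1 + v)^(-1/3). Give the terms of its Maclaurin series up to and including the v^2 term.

g(0) = 1
g′(0) = -1/3
g′′(0) = 4/9
The Taylor polynomial is Σ g^(k)(0)/k! · v^k.

2*v^2/9 - v/3 + 1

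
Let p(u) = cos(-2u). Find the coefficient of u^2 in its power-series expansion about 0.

-2

Compute the successive derivatives at the expansion point and divide by k!.
[u^0] = 1;  [u^1] = 0;  [u^2] = -2.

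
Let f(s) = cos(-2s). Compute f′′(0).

-4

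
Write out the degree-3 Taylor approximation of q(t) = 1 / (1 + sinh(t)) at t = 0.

-7*t^3/6 + t^2 - t + 1

Use the geometric series for the reciprocal, then substitute.
q(0) = 1
q′(0) = -1
q′′(0) = 2
q′′′(0) = -7
Dividing each by k! gives the coefficients c_0, ..., c_3.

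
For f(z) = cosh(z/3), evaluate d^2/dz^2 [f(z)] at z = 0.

1/9

Apply the Taylor formula c_k = f^(k)(a)/k!.
The coefficient of z^2 in the expansion is 1/18, so f′′(0) = 2! * (1/18) = 1/9.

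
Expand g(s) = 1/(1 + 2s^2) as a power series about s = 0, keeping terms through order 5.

4*s^4 - 2*s^2 + 1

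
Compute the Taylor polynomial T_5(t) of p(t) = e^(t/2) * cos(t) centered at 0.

41*t^5/3840 - 7*t^4/384 - 11*t^3/48 - 3*t^2/8 + t/2 + 1

Take the Cauchy product of the two expansions.
p(0) = 1
p′(0) = 1/2
p′′(0) = -3/4
p′′′(0) = -11/8
p^(4)(0) = -7/16
p^(5)(0) = 41/32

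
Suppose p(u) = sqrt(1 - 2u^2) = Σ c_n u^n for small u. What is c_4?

-1/2

[u^0] = 1;  [u^1] = 0;  [u^2] = -1;  [u^3] = 0;  [u^4] = -1/2.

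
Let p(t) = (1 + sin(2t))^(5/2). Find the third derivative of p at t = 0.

-5

Let u equal the inner series; expand the outer function in u and truncate.
The coefficient of t^3 in the expansion is -5/6, so p′′′(0) = 3! * (-5/6) = -5.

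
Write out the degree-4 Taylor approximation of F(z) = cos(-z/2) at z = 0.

F(0) = 1
F′(0) = 0
F′′(0) = -1/4
F′′′(0) = 0
F^(4)(0) = 1/16
The Taylor polynomial is Σ F^(k)(0)/k! · z^k.

z^4/384 - z^2/8 + 1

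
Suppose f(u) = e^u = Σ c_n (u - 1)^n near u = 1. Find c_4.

Use the known series and substitute for the argument.
f(1) = e
f′(1) = e
f′′(1) = e
f′′′(1) = e
f^(4)(1) = e
Then c_k = f^(k)(1)/k! gives each Taylor coefficient.

e/24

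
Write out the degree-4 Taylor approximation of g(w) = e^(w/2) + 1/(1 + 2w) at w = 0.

Expand each term separately and add.
g(0) = 2
g′(0) = -3/2
g′′(0) = 33/4
g′′′(0) = -383/8
g^(4)(0) = 6145/16
The Taylor polynomial is Σ g^(k)(0)/k! · w^k.

6145*w^4/384 - 383*w^3/48 + 33*w^2/8 - 3*w/2 + 2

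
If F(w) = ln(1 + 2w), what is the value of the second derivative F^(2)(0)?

-4

The coefficient of w^2 in the expansion is -2, so F′′(0) = 2! * (-2) = -4.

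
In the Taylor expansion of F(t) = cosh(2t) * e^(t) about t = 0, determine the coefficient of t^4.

Write out both Maclaurin series and multiply, keeping only the needed powers.
[t^0] = 1;  [t^1] = 1;  [t^2] = 5/2;  [t^3] = 13/6;  [t^4] = 41/24.

41/24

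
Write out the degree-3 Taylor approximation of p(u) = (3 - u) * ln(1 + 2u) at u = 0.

10*u^3 - 8*u^2 + 6*u

Shift and add copies of the series according to the polynomial's terms.
p(0) = 0
p′(0) = 6
p′′(0) = -16
p′′′(0) = 60
The Taylor polynomial is Σ p^(k)(0)/k! · u^k.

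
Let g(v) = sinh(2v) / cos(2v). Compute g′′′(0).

32

Invert the denominator's series and multiply.
From the series, [v^3] g = 16/3; multiply by 3! = 6 to get 32.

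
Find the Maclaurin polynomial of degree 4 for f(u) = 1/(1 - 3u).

81*u^4 + 27*u^3 + 9*u^2 + 3*u + 1

f(0) = 1
f′(0) = 3
f′′(0) = 18
f′′′(0) = 162
f^(4)(0) = 1944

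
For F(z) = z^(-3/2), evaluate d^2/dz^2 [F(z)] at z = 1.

15/4

From the series, [(z - 1)^2] F = 15/8; multiply by 2! = 2 to get 15/4.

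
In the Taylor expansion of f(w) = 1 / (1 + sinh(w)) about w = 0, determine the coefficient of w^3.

-7/6

Write 1/(1+u) = 1 - u + u^2 - u^3 + ... and substitute the series for u.
f(0) = 1
f′(0) = -1
f′′(0) = 2
f′′′(0) = -7
Dividing each by k! gives the coefficients c_0, ..., c_3.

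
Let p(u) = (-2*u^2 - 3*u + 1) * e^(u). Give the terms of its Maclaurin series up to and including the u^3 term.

-10*u^3/3 - 9*u^2/2 - 2*u + 1

Multiply each power in the prefactor through the base expansion.
[u^0] = 1;  [u^1] = -2;  [u^2] = -9/2;  [u^3] = -10/3.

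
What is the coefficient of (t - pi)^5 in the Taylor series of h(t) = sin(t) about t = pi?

Differentiate repeatedly and evaluate at the center.

-1/120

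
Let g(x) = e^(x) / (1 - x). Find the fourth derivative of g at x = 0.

65

Expand 1/(denominator) as a geometric series and multiply by the numerator's series.
The coefficient of x^4 in the expansion is 65/24, so g^(4)(0) = 4! * (65/24) = 65.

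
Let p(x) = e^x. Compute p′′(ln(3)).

From the series, [(x - ln(3))^2] p = 3/2; multiply by 2! = 2 to get 3.

3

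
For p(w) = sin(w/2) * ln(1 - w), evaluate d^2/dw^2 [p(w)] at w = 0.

Multiply the two series term by term and collect like powers.
The coefficient of w^2 in the expansion is -1/2, so p′′(0) = 2! * (-1/2) = -1.

-1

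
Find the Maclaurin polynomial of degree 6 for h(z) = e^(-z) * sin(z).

z^6/90 - z^5/30 + z^3/3 - z^2 + z

Take the Cauchy product of the two expansions.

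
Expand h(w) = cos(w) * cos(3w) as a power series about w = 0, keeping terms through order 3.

Expand each factor separately, then convolve coefficients.
[w^0] = 1;  [w^1] = 0;  [w^2] = -5;  [w^3] = 0.

1 - 5*w^2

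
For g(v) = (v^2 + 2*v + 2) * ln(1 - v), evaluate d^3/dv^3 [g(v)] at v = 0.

Multiply each power in the prefactor through the base expansion.
The coefficient of v^3 in the expansion is -8/3, so g′′′(0) = 3! * (-8/3) = -16.

-16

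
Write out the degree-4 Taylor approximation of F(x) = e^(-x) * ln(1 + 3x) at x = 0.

Take the Cauchy product of the two expansions.
F(0) = 0
F′(0) = 3
F′′(0) = -15
F′′′(0) = 90
F^(4)(0) = -768
The Taylor polynomial is Σ F^(k)(0)/k! · x^k.

-32*x^4 + 15*x^3 - 15*x^2/2 + 3*x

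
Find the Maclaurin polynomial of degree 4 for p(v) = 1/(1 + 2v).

16*v^4 - 8*v^3 + 4*v^2 - 2*v + 1

p(0) = 1
p′(0) = -2
p′′(0) = 8
p′′′(0) = -48
p^(4)(0) = 384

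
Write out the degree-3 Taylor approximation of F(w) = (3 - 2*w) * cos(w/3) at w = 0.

Shift and add copies of the series according to the polynomial's terms.
F(0) = 3
F′(0) = -2
F′′(0) = -1/3
F′′′(0) = 2/3

w^3/9 - w^2/6 - 2*w + 3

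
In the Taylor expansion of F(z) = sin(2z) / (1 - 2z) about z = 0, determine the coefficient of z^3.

20/3

Expand each factor separately, then convolve coefficients.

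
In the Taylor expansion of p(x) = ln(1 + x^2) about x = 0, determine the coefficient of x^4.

-1/2

p(0) = 0
p′(0) = 0
p′′(0) = 2
p′′′(0) = 0
p^(4)(0) = -12
So c_4 = p^(4)(0)/4! = -1/2.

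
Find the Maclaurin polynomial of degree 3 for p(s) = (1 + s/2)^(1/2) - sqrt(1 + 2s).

-63*s^3/128 + 15*s^2/32 - 3*s/4

Combine the two series term by term.
p(0) = 0
p′(0) = -3/4
p′′(0) = 15/16
p′′′(0) = -189/64
Then c_k = p^(k)(0)/k! gives each Taylor coefficient.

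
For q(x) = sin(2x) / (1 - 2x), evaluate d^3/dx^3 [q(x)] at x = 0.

40

Take the Cauchy product of the two expansions.
From the series, [x^3] q = 20/3; multiply by 3! = 6 to get 40.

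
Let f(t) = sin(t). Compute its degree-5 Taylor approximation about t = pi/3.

(t - pi/3)^5/240 + sqrt(3)*(t - pi/3)^4/48 - (t - pi/3)^3/12 - sqrt(3)*(t - pi/3)^2/4 + (t - pi/3)/2 + sqrt(3)/2

f(pi/3) = sqrt(3)/2
f′(pi/3) = 1/2
f′′(pi/3) = -sqrt(3)/2
f′′′(pi/3) = -1/2
f^(4)(pi/3) = sqrt(3)/2
f^(5)(pi/3) = 1/2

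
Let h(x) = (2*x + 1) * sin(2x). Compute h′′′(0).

-8

Distribute the polynomial across the series and collect like powers.
The coefficient of x^3 in the expansion is -4/3, so h′′′(0) = 3! * (-4/3) = -8.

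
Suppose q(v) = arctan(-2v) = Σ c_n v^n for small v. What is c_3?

Use the known series and substitute for the argument.
So c_3 = q′′′(0)/3! = 8/3.

8/3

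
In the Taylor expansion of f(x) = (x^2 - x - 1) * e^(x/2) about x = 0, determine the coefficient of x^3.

Distribute the polynomial across the series and collect like powers.
f(0) = -1
f′(0) = -3/2
f′′(0) = 3/4
f′′′(0) = 17/8
So c_3 = f′′′(0)/3! = 17/48.

17/48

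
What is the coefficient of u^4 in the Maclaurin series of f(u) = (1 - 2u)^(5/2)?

f(0) = 1
f′(0) = -5
f′′(0) = 15
f′′′(0) = -15
f^(4)(0) = -15
So c_4 = f^(4)(0)/4! = -5/8.

-5/8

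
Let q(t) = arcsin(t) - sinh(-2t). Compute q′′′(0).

9

Add the two expansions coefficient-wise.
The coefficient of t^3 in the expansion is 3/2, so q′′′(0) = 3! * (3/2) = 9.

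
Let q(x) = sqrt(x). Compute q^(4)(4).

-15/2048

From the series, [(x - 4)^4] q = -5/16384; multiply by 4! = 24 to get -15/2048.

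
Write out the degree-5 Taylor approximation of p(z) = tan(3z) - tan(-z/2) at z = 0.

7777*z^5/240 + 217*z^3/24 + 7*z/2

Expand each term separately and add.
p(0) = 0
p′(0) = 7/2
p′′(0) = 0
p′′′(0) = 217/4
p^(4)(0) = 0
p^(5)(0) = 7777/2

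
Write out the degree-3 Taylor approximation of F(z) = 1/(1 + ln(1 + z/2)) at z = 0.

Let u equal the inner series; expand the outer function in u and truncate.
F(0) = 1
F′(0) = -1/2
F′′(0) = 3/4
F′′′(0) = -7/4
The Taylor polynomial is Σ F^(k)(0)/k! · z^k.

-7*z^3/24 + 3*z^2/8 - z/2 + 1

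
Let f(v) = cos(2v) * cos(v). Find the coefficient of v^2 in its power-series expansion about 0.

-5/2

Take the Cauchy product of the two expansions.
f(0) = 1
f′(0) = 0
f′′(0) = -5
Then c_k = f^(k)(0)/k! gives each Taylor coefficient.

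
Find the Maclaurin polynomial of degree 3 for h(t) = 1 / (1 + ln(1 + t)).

-7*t^3/3 + 3*t^2/2 - t + 1

Expand as Σ (-1)^k u^k with u equal to the inner function's series.
h(0) = 1
h′(0) = -1
h′′(0) = 3
h′′′(0) = -14
Dividing each by k! gives the coefficients c_0, ..., c_3.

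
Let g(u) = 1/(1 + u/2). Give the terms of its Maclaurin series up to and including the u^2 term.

u^2/4 - u/2 + 1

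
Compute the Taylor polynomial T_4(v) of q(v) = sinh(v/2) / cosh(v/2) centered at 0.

Divide the numerator series by the denominator series (power-series long division).
[v^0] = 0;  [v^1] = 1/2;  [v^2] = 0;  [v^3] = -1/24;  [v^4] = 0.

-v^3/24 + v/2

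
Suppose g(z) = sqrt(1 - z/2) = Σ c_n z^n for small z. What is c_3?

Use the known series and substitute for the argument.
g(0) = 1
g′(0) = -1/4
g′′(0) = -1/16
g′′′(0) = -3/64

-1/128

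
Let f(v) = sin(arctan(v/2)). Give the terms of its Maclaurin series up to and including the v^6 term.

Compose series: expand the inner function first, then feed it into the outer expansion.
f(0) = 0
f′(0) = 1/2
f′′(0) = 0
f′′′(0) = -3/8
f^(4)(0) = 0
f^(5)(0) = 45/32
f^(6)(0) = 0
The Taylor polynomial is Σ f^(k)(0)/k! · v^k.

3*v^5/256 - v^3/16 + v/2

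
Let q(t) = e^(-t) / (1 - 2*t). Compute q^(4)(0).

Expand 1/(denominator) as a geometric series and multiply by the numerator's series.
The coefficient of t^4 in the expansion is 233/24, so q^(4)(0) = 4! * (233/24) = 233.

233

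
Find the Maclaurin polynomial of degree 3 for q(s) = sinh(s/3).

s^3/162 + s/3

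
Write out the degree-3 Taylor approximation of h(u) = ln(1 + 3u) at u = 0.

9*u^3 - 9*u^2/2 + 3*u

[u^0] = 0;  [u^1] = 3;  [u^2] = -9/2;  [u^3] = 9.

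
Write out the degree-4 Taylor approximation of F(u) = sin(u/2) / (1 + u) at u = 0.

Write out both Maclaurin series and multiply, keeping only the needed powers.

-23*u^4/48 + 23*u^3/48 - u^2/2 + u/2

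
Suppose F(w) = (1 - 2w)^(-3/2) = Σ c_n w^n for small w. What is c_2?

Differentiate repeatedly and evaluate at the center.
F(0) = 1
F′(0) = 3
F′′(0) = 15

15/2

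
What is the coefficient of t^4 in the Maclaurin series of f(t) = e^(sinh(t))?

Compose series: expand the inner function first, then feed it into the outer expansion.
f(0) = 1
f′(0) = 1
f′′(0) = 1
f′′′(0) = 2
f^(4)(0) = 5

5/24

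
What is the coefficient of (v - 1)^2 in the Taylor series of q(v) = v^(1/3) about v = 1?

-1/9

q(1) = 1
q′(1) = 1/3
q′′(1) = -2/9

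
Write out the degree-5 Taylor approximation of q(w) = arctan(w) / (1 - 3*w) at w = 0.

391*w^5/5 + 26*w^4 + 26*w^3/3 + 3*w^2 + w

Expand 1/(denominator) as a geometric series and multiply by the numerator's series.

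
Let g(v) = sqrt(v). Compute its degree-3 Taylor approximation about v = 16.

Use the known series and substitute for the argument.

(v - 16)^3/16384 - (v - 16)^2/512 + (v - 16)/8 + 4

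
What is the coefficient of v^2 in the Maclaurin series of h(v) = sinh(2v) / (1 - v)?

2

Take the Cauchy product of the two expansions.
[v^0] = 0;  [v^1] = 2;  [v^2] = 2.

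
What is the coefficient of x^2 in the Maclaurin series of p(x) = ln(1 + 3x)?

-9/2

p(0) = 0
p′(0) = 3
p′′(0) = -9
The Taylor polynomial is Σ p^(k)(0)/k! · x^k.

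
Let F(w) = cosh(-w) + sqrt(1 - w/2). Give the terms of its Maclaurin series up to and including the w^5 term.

-7*w^5/8192 + 241*w^4/6144 - w^3/128 + 15*w^2/32 - w/4 + 2

Combine the two series term by term.
F(0) = 2
F′(0) = -1/4
F′′(0) = 15/16
F′′′(0) = -3/64
F^(4)(0) = 241/256
F^(5)(0) = -105/1024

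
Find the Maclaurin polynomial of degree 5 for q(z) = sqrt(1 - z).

-7*z^5/256 - 5*z^4/128 - z^3/16 - z^2/8 - z/2 + 1

[z^0] = 1;  [z^1] = -1/2;  [z^2] = -1/8;  [z^3] = -1/16;  [z^4] = -5/128;  [z^5] = -7/256.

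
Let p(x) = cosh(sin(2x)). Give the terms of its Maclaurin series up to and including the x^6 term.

Plug the Maclaurin series of the inner function into that of the outer and collect terms.
p(0) = 1
p′(0) = 0
p′′(0) = 4
p′′′(0) = 0
p^(4)(0) = -48
p^(5)(0) = 0
p^(6)(0) = -192

-4*x^6/15 - 2*x^4 + 2*x^2 + 1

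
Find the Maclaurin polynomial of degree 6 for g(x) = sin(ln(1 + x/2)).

x^6/512 - x^5/384 + x^3/48 - x^2/8 + x/2

Substitute the inner expansion into the outer series and collect powers.
[x^0] = 0;  [x^1] = 1/2;  [x^2] = -1/8;  [x^3] = 1/48;  [x^4] = 0;  [x^5] = -1/384;  [x^6] = 1/512.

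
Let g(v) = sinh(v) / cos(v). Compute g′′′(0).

4

Divide the numerator series by the denominator series (power-series long division).
The coefficient of v^3 in the expansion is 2/3, so g′′′(0) = 3! * (2/3) = 4.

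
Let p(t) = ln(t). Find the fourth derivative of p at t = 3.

-2/27

From the series, [(t - 3)^4] p = -1/324; multiply by 4! = 24 to get -2/27.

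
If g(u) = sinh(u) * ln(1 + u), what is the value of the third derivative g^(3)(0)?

Multiply the two series term by term and collect like powers.
The coefficient of u^3 in the expansion is -1/2, so g′′′(0) = 3! * (-1/2) = -3.

-3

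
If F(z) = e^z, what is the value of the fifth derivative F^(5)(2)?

Differentiate repeatedly and evaluate at the center.
From the series, [(z - 2)^5] F = e^(2)/120; multiply by 5! = 120 to get e^(2).

e^(2)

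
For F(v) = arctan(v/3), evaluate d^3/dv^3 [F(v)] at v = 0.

-2/27

Apply the Taylor formula c_k = f^(k)(a)/k!.
The coefficient of v^3 in the expansion is -1/81, so F′′′(0) = 3! * (-1/81) = -2/27.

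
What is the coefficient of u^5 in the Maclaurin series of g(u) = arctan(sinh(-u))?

Substitute the inner expansion into the outer series and collect powers.
[u^0] = 0;  [u^1] = -1;  [u^2] = 0;  [u^3] = 1/6;  [u^4] = 0;  [u^5] = -1/24.
So c_5 = g^(5)(0)/5! = -1/24.

-1/24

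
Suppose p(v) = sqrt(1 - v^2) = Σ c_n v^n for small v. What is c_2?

-1/2

p(0) = 1
p′(0) = 0
p′′(0) = -1
So c_2 = p′′(0)/2! = -1/2.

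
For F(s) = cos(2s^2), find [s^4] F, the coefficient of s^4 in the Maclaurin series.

-2

Apply the Taylor formula c_k = f^(k)(a)/k!.
F(0) = 1
F′(0) = 0
F′′(0) = 0
F′′′(0) = 0
F^(4)(0) = -48
So c_4 = F^(4)(0)/4! = -2.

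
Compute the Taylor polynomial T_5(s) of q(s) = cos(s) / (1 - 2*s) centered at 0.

337*s^5/12 + 337*s^4/24 + 7*s^3 + 7*s^2/2 + 2*s + 1

Expand 1/(denominator) as a geometric series and multiply by the numerator's series.
[s^0] = 1;  [s^1] = 2;  [s^2] = 7/2;  [s^3] = 7;  [s^4] = 337/24;  [s^5] = 337/12.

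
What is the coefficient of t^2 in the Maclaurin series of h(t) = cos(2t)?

Differentiate repeatedly and evaluate at the center.
h(0) = 1
h′(0) = 0
h′′(0) = -4
So c_2 = h′′(0)/2! = -2.

-2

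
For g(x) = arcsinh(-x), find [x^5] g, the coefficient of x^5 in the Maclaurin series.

-3/40

Differentiate repeatedly and evaluate at the center.
g(0) = 0
g′(0) = -1
g′′(0) = 0
g′′′(0) = 1
g^(4)(0) = 0
g^(5)(0) = -9
So c_5 = g^(5)(0)/5! = -3/40.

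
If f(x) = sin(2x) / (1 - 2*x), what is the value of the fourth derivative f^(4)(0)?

Expand 1/(denominator) as a geometric series and multiply by the numerator's series.
The coefficient of x^4 in the expansion is 40/3, so f^(4)(0) = 4! * (40/3) = 320.

320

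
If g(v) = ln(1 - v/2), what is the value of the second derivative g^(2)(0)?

The coefficient of v^2 in the expansion is -1/8, so g′′(0) = 2! * (-1/8) = -1/4.

-1/4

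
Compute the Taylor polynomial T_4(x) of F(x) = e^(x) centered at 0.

F(0) = 1
F′(0) = 1
F′′(0) = 1
F′′′(0) = 1
F^(4)(0) = 1
The Taylor polynomial is Σ F^(k)(0)/k! · x^k.

x^4/24 + x^3/6 + x^2/2 + x + 1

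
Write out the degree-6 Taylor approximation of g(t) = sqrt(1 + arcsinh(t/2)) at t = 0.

-769*t^6/2949120 + 43*t^5/40960 + t^4/6144 - t^3/384 - t^2/32 + t/4 + 1

Plug the Maclaurin series of the inner function into that of the outer and collect terms.
g(0) = 1
g′(0) = 1/4
g′′(0) = -1/16
g′′′(0) = -1/64
g^(4)(0) = 1/256
g^(5)(0) = 129/1024
g^(6)(0) = -769/4096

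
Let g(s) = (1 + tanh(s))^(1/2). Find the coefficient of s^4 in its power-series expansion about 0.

Let u equal the inner series; expand the outer function in u and truncate.

17/384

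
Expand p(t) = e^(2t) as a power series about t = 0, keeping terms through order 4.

[t^0] = 1;  [t^1] = 2;  [t^2] = 2;  [t^3] = 4/3;  [t^4] = 2/3.

2*t^4/3 + 4*t^3/3 + 2*t^2 + 2*t + 1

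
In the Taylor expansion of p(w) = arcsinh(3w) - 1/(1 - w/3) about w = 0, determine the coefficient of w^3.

-245/54

Combine the two series term by term.
[w^0] = -1;  [w^1] = 8/3;  [w^2] = -1/9;  [w^3] = -245/54.
So c_3 = p′′′(0)/3! = -245/54.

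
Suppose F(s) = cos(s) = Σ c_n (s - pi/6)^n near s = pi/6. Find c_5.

c_5 = F^(5)(pi/6)/5! = -1/240.

-1/240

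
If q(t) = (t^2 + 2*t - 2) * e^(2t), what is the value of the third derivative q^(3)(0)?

20

Shift and add copies of the series according to the polynomial's terms.
The coefficient of t^3 in the expansion is 10/3, so q′′′(0) = 3! * (10/3) = 20.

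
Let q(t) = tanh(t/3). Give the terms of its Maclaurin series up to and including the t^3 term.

-t^3/81 + t/3

Differentiate repeatedly and evaluate at the center.
[t^0] = 0;  [t^1] = 1/3;  [t^2] = 0;  [t^3] = -1/81.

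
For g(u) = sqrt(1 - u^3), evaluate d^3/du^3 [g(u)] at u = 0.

-3

From the series, [u^3] g = -1/2; multiply by 3! = 6 to get -3.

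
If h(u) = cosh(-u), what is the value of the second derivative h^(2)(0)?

1

The coefficient of u^2 in the expansion is 1/2, so h′′(0) = 2! * (1/2) = 1.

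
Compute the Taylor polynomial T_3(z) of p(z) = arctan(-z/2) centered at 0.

z^3/24 - z/2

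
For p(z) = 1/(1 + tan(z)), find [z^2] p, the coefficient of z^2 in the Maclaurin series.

1

Compose series: expand the inner function first, then feed it into the outer expansion.
[z^0] = 1;  [z^1] = -1;  [z^2] = 1.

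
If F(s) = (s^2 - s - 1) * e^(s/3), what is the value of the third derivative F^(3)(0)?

Shift and add copies of the series according to the polynomial's terms.
From the series, [s^3] F = 22/81; multiply by 3! = 6 to get 44/27.

44/27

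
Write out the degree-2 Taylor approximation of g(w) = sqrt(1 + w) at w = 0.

-w^2/8 + w/2 + 1

Compute the successive derivatives at the expansion point and divide by k!.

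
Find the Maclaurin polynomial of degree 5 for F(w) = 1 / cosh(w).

Divide the numerator series by the denominator series (power-series long division).
F(0) = 1
F′(0) = 0
F′′(0) = -1
F′′′(0) = 0
F^(4)(0) = 5
F^(5)(0) = 0
The Taylor polynomial is Σ F^(k)(0)/k! · w^k.

5*w^4/24 - w^2/2 + 1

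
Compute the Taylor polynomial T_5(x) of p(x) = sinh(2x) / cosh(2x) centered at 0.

64*x^5/15 - 8*x^3/3 + 2*x

Write the quotient as an unknown series and match coefficients against numerator = denominator · series.
p(0) = 0
p′(0) = 2
p′′(0) = 0
p′′′(0) = -16
p^(4)(0) = 0
p^(5)(0) = 512
The Taylor polynomial is Σ p^(k)(0)/k! · x^k.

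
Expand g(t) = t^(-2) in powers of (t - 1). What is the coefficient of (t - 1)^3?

-4

Differentiate repeatedly and evaluate at the center.
[(t - 1)^0] = 1;  [(t - 1)^1] = -2;  [(t - 1)^2] = 3;  [(t - 1)^3] = -4.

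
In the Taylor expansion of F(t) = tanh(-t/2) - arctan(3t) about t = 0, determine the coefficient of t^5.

Combine the two series term by term.
F(0) = 0
F′(0) = -7/2
F′′(0) = 0
F′′′(0) = 217/4
F^(4)(0) = 0
F^(5)(0) = -11665/2
So c_5 = F^(5)(0)/5! = -2333/48.

-2333/48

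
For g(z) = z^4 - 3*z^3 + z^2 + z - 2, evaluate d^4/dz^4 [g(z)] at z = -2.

24

From the series, [(z + 2)^4] g = 1; multiply by 4! = 24 to get 24.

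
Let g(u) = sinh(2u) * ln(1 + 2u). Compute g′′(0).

Write out both Maclaurin series and multiply, keeping only the needed powers.
The coefficient of u^2 in the expansion is 4, so g′′(0) = 2! * (4) = 8.

8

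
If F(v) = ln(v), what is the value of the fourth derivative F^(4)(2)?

-3/8

Compute the successive derivatives at the expansion point and divide by k!.
The coefficient of (v - 2)^4 in the expansion is -1/64, so F^(4)(2) = 4! * (-1/64) = -3/8.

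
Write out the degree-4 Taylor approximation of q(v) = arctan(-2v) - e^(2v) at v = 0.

Expand each term separately and add.
q(0) = -1
q′(0) = -4
q′′(0) = -4
q′′′(0) = 8
q^(4)(0) = -16

-2*v^4/3 + 4*v^3/3 - 2*v^2 - 4*v - 1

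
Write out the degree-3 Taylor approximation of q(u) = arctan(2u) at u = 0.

-8*u^3/3 + 2*u

q(0) = 0
q′(0) = 2
q′′(0) = 0
q′′′(0) = -16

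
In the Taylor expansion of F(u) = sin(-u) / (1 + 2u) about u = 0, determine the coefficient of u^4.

23/3

Multiply the two series term by term and collect like powers.
[u^0] = 0;  [u^1] = -1;  [u^2] = 2;  [u^3] = -23/6;  [u^4] = 23/3.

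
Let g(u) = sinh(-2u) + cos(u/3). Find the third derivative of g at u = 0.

-8

Add the two expansions coefficient-wise.
The coefficient of u^3 in the expansion is -4/3, so g′′′(0) = 3! * (-4/3) = -8.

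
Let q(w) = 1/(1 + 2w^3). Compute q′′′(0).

The coefficient of w^3 in the expansion is -2, so q′′′(0) = 3! * (-2) = -12.

-12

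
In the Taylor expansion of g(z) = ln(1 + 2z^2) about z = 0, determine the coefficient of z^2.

g(0) = 0
g′(0) = 0
g′′(0) = 4
So c_2 = g′′(0)/2! = 2.

2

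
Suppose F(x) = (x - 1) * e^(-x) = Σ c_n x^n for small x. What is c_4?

Shift and add copies of the series according to the polynomial's terms.
So c_4 = F^(4)(0)/4! = -5/24.

-5/24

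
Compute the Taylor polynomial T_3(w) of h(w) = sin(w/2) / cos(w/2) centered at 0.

Invert the denominator's series and multiply.
[w^0] = 0;  [w^1] = 1/2;  [w^2] = 0;  [w^3] = 1/24.

w^3/24 + w/2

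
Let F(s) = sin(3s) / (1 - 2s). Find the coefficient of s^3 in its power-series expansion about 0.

Take the Cauchy product of the two expansions.
[s^0] = 0;  [s^1] = 3;  [s^2] = 6;  [s^3] = 15/2.

15/2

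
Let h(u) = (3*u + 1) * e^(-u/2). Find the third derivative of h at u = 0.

Distribute the polynomial across the series and collect like powers.
The coefficient of u^3 in the expansion is 17/48, so h′′′(0) = 3! * (17/48) = 17/8.

17/8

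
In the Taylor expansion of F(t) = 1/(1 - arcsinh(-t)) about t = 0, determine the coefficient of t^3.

-5/6

Plug the Maclaurin series of the inner function into that of the outer and collect terms.
F(0) = 1
F′(0) = -1
F′′(0) = 2
F′′′(0) = -5
So c_3 = F′′′(0)/3! = -5/6.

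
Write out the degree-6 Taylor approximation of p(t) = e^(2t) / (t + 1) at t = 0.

7*t^6/45 - t^5/15 + t^4/3 + t^3/3 + t^2 + t + 1

Expand 1/(denominator) as a geometric series and multiply by the numerator's series.
[t^0] = 1;  [t^1] = 1;  [t^2] = 1;  [t^3] = 1/3;  [t^4] = 1/3;  [t^5] = -1/15;  [t^6] = 7/45.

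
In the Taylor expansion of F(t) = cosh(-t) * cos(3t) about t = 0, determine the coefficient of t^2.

Expand each factor separately, then convolve coefficients.
F(0) = 1
F′(0) = 0
F′′(0) = -8
So c_2 = F′′(0)/2! = -4.

-4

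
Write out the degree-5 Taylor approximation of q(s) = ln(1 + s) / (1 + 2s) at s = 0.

661*s^5/30 - 131*s^4/12 + 16*s^3/3 - 5*s^2/2 + s

Write out both Maclaurin series and multiply, keeping only the needed powers.
[s^0] = 0;  [s^1] = 1;  [s^2] = -5/2;  [s^3] = 16/3;  [s^4] = -131/12;  [s^5] = 661/30.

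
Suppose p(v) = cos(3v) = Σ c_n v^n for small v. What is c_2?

-9/2

Differentiate repeatedly and evaluate at the center.
[v^0] = 1;  [v^1] = 0;  [v^2] = -9/2.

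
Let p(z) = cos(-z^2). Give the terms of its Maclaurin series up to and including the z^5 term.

1 - z^4/2

p(0) = 1
p′(0) = 0
p′′(0) = 0
p′′′(0) = 0
p^(4)(0) = -12
p^(5)(0) = 0
Then c_k = p^(k)(0)/k! gives each Taylor coefficient.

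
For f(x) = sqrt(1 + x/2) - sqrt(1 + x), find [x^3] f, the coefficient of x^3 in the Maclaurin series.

Combine the two series term by term.
f(0) = 0
f′(0) = -1/4
f′′(0) = 3/16
f′′′(0) = -21/64
So c_3 = f′′′(0)/3! = -7/128.

-7/128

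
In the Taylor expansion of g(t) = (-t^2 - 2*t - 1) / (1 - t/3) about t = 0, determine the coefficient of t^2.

Distribute the polynomial across the series and collect like powers.
g(0) = -1
g′(0) = -7/3
g′′(0) = -32/9

-16/9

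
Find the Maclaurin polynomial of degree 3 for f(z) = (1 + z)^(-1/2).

-5*z^3/16 + 3*z^2/8 - z/2 + 1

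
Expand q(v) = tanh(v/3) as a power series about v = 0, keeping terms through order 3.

q(0) = 0
q′(0) = 1/3
q′′(0) = 0
q′′′(0) = -2/27
Dividing each by k! gives the coefficients c_0, ..., c_3.

-v^3/81 + v/3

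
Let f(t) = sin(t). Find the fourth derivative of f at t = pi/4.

sqrt(2)/2

From the series, [(t - pi/4)^4] f = sqrt(2)/48; multiply by 4! = 24 to get sqrt(2)/2.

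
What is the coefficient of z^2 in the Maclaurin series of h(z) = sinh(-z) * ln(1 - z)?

1

Expand each factor separately, then convolve coefficients.
h(0) = 0
h′(0) = 0
h′′(0) = 2
So c_2 = h′′(0)/2! = 1.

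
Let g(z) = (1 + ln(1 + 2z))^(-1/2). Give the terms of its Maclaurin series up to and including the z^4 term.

Compose series: expand the inner function first, then feed it into the outer expansion.
[z^0] = 1;  [z^1] = -1;  [z^2] = 5/2;  [z^3] = -41/6;  [z^4] = 155/8.

155*z^4/8 - 41*z^3/6 + 5*z^2/2 - z + 1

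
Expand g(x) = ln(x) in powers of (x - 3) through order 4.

-(x - 3)^4/324 + (x - 3)^3/81 - (x - 3)^2/18 + (x - 3)/3 + ln(3)

g(3) = ln(3)
g′(3) = 1/3
g′′(3) = -1/9
g′′′(3) = 2/27
g^(4)(3) = -2/27
Dividing each by k! gives the coefficients c_0, ..., c_4.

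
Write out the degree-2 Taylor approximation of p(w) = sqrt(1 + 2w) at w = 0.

-w^2/2 + w + 1

p(0) = 1
p′(0) = 1
p′′(0) = -1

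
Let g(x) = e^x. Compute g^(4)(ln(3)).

3

Compute the successive derivatives at the expansion point and divide by k!.
From the series, [(x - ln(3))^4] g = 1/8; multiply by 4! = 24 to get 3.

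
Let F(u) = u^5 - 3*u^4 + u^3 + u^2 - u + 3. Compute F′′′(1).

From the series, [(u - 1)^3] F = -1; multiply by 3! = 6 to get -6.

-6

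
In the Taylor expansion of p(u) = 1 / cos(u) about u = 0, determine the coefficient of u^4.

Divide the numerator series by the denominator series (power-series long division).
[u^0] = 1;  [u^1] = 0;  [u^2] = 1/2;  [u^3] = 0;  [u^4] = 5/24.
So c_4 = p^(4)(0)/4! = 5/24.

5/24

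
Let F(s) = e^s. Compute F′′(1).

Compute the successive derivatives at the expansion point and divide by k!.
The coefficient of (s - 1)^2 in the expansion is e/2, so F′′(1) = 2! * (e/2) = e.

e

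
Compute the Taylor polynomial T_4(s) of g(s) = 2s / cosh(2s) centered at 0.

-4*s^3 + 2*s

Invert the denominator's series and multiply.
g(0) = 0
g′(0) = 2
g′′(0) = 0
g′′′(0) = -24
g^(4)(0) = 0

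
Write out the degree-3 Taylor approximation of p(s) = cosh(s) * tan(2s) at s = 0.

Take the Cauchy product of the two expansions.
p(0) = 0
p′(0) = 2
p′′(0) = 0
p′′′(0) = 22

11*s^3/3 + 2*s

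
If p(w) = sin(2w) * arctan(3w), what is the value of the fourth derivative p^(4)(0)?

Expand each factor separately, then convolve coefficients.
From the series, [w^4] p = -22; multiply by 4! = 24 to get -528.

-528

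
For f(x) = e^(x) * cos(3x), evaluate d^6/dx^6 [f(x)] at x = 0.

352

Expand each factor separately, then convolve coefficients.
The coefficient of x^6 in the expansion is 22/45, so f^(6)(0) = 6! * (22/45) = 352.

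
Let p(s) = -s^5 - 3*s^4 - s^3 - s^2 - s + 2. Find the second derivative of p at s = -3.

232

From the series, [(s + 3)^2] p = 116; multiply by 2! = 2 to get 232.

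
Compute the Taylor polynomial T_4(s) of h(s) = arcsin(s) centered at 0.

s^3/6 + s

h(0) = 0
h′(0) = 1
h′′(0) = 0
h′′′(0) = 1
h^(4)(0) = 0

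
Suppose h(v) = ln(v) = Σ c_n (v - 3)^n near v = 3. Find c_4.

h(3) = ln(3)
h′(3) = 1/3
h′′(3) = -1/9
h′′′(3) = 2/27
h^(4)(3) = -2/27
So c_4 = h^(4)(3)/4! = -1/324.

-1/324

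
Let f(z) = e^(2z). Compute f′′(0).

The coefficient of z^2 in the expansion is 2, so f′′(0) = 2! * (2) = 4.

4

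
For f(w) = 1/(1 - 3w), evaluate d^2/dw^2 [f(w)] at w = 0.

18

Differentiate repeatedly and evaluate at the center.
The coefficient of w^2 in the expansion is 9, so f′′(0) = 2! * (9) = 18.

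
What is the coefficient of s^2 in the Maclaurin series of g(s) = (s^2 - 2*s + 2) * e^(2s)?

Shift and add copies of the series according to the polynomial's terms.
So c_2 = g′′(0)/2! = 1.

1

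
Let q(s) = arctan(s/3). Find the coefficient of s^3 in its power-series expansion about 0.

-1/81

Differentiate repeatedly and evaluate at the center.
[s^0] = 0;  [s^1] = 1/3;  [s^2] = 0;  [s^3] = -1/81.
So c_3 = q′′′(0)/3! = -1/81.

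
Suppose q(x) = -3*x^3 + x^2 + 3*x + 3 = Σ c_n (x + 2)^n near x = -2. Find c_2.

19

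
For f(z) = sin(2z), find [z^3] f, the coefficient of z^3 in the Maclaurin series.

Differentiate repeatedly and evaluate at the center.
f(0) = 0
f′(0) = 2
f′′(0) = 0
f′′′(0) = -8
The Taylor polynomial is Σ f^(k)(0)/k! · z^k.

-4/3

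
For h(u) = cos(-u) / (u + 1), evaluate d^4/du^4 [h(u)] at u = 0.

Use 1/(1 - r) = Σ r^k on the denominator, then take the Cauchy product.
From the series, [u^4] h = 13/24; multiply by 4! = 24 to get 13.

13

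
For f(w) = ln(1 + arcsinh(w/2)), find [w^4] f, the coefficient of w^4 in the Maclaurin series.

Let u equal the inner series; expand the outer function in u and truncate.
f(0) = 0
f′(0) = 1/2
f′′(0) = -1/4
f′′′(0) = 1/8
f^(4)(0) = -1/8
Dividing each by k! gives the coefficients c_0, ..., c_4.

-1/192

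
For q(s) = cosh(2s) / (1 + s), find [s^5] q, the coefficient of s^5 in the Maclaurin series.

-11/3

Multiply the two series term by term and collect like powers.
q(0) = 1
q′(0) = -1
q′′(0) = 6
q′′′(0) = -18
q^(4)(0) = 88
q^(5)(0) = -440
So c_5 = q^(5)(0)/5! = -11/3.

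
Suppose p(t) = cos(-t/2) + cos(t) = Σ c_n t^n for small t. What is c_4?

17/384

Add the two expansions coefficient-wise.
p(0) = 2
p′(0) = 0
p′′(0) = -5/4
p′′′(0) = 0
p^(4)(0) = 17/16
The Taylor polynomial is Σ p^(k)(0)/k! · t^k.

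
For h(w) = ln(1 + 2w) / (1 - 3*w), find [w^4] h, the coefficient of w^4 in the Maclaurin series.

40

Use 1/(1 - r) = Σ r^k on the denominator, then take the Cauchy product.
h(0) = 0
h′(0) = 2
h′′(0) = 8
h′′′(0) = 88
h^(4)(0) = 960
The Taylor polynomial is Σ h^(k)(0)/k! · w^k.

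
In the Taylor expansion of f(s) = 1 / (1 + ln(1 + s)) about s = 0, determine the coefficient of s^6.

Write 1/(1+u) = 1 - u + u^2 - u^3 + ... and substitute the series for u.
f(0) = 1
f′(0) = -1
f′′(0) = 3
f′′′(0) = -14
f^(4)(0) = 88
f^(5)(0) = -694
f^(6)(0) = 6578
Dividing each by k! gives the coefficients c_0, ..., c_6.

3289/360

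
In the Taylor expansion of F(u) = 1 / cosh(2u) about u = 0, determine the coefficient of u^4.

Write the quotient as an unknown series and match coefficients against numerator = denominator · series.
[u^0] = 1;  [u^1] = 0;  [u^2] = -2;  [u^3] = 0;  [u^4] = 10/3.

10/3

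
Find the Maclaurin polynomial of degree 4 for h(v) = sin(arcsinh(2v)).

-8*v^3/3 + 2*v

Let u equal the inner series; expand the outer function in u and truncate.
h(0) = 0
h′(0) = 2
h′′(0) = 0
h′′′(0) = -16
h^(4)(0) = 0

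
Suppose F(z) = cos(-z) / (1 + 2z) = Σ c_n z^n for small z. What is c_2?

7/2

Take the Cauchy product of the two expansions.
[z^0] = 1;  [z^1] = -2;  [z^2] = 7/2.
So c_2 = F′′(0)/2! = 7/2.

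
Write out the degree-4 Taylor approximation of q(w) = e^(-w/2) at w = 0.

w^4/384 - w^3/48 + w^2/8 - w/2 + 1

Apply the Taylor formula c_k = f^(k)(a)/k!.
q(0) = 1
q′(0) = -1/2
q′′(0) = 1/4
q′′′(0) = -1/8
q^(4)(0) = 1/16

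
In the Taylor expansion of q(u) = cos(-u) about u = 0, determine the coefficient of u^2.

q(0) = 1
q′(0) = 0
q′′(0) = -1
Dividing each by k! gives the coefficients c_0, ..., c_2.

-1/2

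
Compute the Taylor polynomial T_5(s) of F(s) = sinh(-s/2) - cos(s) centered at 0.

-s^5/3840 - s^4/24 - s^3/48 + s^2/2 - s/2 - 1

Add the two expansions coefficient-wise.
F(0) = -1
F′(0) = -1/2
F′′(0) = 1
F′′′(0) = -1/8
F^(4)(0) = -1
F^(5)(0) = -1/32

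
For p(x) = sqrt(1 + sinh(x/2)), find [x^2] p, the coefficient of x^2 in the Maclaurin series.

Compose series: expand the inner function first, then feed it into the outer expansion.
[x^0] = 1;  [x^1] = 1/4;  [x^2] = -1/32.

-1/32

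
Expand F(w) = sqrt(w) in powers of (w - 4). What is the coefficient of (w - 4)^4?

F(4) = 2
F′(4) = 1/4
F′′(4) = -1/32
F′′′(4) = 3/256
F^(4)(4) = -15/2048
Dividing each by k! gives the coefficients c_0, ..., c_4.

-5/16384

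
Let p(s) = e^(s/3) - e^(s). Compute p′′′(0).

-26/27

Expand each term separately and add.
The coefficient of s^3 in the expansion is -13/81, so p′′′(0) = 3! * (-13/81) = -26/27.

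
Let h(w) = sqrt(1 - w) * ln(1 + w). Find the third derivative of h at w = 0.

11/4

Write out both Maclaurin series and multiply, keeping only the needed powers.
The coefficient of w^3 in the expansion is 11/24, so h′′′(0) = 3! * (11/24) = 11/4.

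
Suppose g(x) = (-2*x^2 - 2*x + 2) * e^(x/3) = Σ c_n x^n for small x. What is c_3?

Shift and add copies of the series according to the polynomial's terms.
[x^0] = 2;  [x^1] = -4/3;  [x^2] = -23/9;  [x^3] = -62/81.
So c_3 = g′′′(0)/3! = -62/81.

-62/81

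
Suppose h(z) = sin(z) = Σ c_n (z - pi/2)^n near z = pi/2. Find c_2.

c_2 = h′′(pi/2)/2! = -1/2.

-1/2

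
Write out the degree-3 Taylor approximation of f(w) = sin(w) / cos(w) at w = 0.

w^3/3 + w

Write the quotient as an unknown series and match coefficients against numerator = denominator · series.
[w^0] = 0;  [w^1] = 1;  [w^2] = 0;  [w^3] = 1/3.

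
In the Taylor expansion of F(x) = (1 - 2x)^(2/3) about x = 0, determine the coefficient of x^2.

-4/9

F(0) = 1
F′(0) = -4/3
F′′(0) = -8/9
So c_2 = F′′(0)/2! = -4/9.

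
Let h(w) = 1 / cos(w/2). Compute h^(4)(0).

5/16

Divide the numerator series by the denominator series (power-series long division).
From the series, [w^4] h = 5/384; multiply by 4! = 24 to get 5/16.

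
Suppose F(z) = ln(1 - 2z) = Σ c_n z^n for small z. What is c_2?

[z^0] = 0;  [z^1] = -2;  [z^2] = -2.

-2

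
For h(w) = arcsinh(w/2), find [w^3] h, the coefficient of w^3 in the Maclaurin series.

-1/48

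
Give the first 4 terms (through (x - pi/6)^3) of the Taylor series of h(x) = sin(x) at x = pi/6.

-sqrt(3)*(x - pi/6)^3/12 - (x - pi/6)^2/4 + sqrt(3)*(x - pi/6)/2 + 1/2

h(pi/6) = 1/2
h′(pi/6) = sqrt(3)/2
h′′(pi/6) = -1/2
h′′′(pi/6) = -sqrt(3)/2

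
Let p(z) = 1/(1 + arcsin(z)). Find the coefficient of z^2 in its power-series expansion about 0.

1

Let u equal the inner series; expand the outer function in u and truncate.
[z^0] = 1;  [z^1] = -1;  [z^2] = 1.
So c_2 = p′′(0)/2! = 1.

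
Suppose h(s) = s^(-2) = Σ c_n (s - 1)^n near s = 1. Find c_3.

-4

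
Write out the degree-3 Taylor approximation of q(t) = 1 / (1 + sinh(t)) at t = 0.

-7*t^3/6 + t^2 - t + 1

Use the geometric series for the reciprocal, then substitute.
q(0) = 1
q′(0) = -1
q′′(0) = 2
q′′′(0) = -7
Then c_k = q^(k)(0)/k! gives each Taylor coefficient.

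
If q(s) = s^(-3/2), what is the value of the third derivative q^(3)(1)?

Apply the Taylor formula c_k = f^(k)(a)/k!.
The coefficient of (s - 1)^3 in the expansion is -35/16, so q′′′(1) = 3! * (-35/16) = -105/8.

-105/8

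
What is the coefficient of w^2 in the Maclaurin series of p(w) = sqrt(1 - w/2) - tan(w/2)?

Expand each term separately and add.
p(0) = 1
p′(0) = -3/4
p′′(0) = -1/16
Dividing each by k! gives the coefficients c_0, ..., c_2.

-1/32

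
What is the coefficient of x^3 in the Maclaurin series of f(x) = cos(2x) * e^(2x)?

-8/3

Write out both Maclaurin series and multiply, keeping only the needed powers.
f(0) = 1
f′(0) = 2
f′′(0) = 0
f′′′(0) = -16
So c_3 = f′′′(0)/3! = -8/3.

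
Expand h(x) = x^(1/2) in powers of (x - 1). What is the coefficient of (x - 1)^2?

-1/8

Apply the Taylor formula c_k = f^(k)(a)/k!.
h(1) = 1
h′(1) = 1/2
h′′(1) = -1/4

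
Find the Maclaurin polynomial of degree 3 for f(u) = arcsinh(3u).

f(0) = 0
f′(0) = 3
f′′(0) = 0
f′′′(0) = -27

-9*u^3/2 + 3*u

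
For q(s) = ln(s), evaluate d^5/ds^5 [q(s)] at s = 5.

24/3125

Compute the successive derivatives at the expansion point and divide by k!.
The coefficient of (s - 5)^5 in the expansion is 1/15625, so q^(5)(5) = 5! * (1/15625) = 24/3125.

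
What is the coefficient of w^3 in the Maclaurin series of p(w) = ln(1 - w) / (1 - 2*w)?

-16/3

Multiply the numerator's expansion by the denominator's geometric series.
[w^0] = 0;  [w^1] = -1;  [w^2] = -5/2;  [w^3] = -16/3.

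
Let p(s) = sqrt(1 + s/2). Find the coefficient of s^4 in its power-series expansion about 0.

-5/2048

p(0) = 1
p′(0) = 1/4
p′′(0) = -1/16
p′′′(0) = 3/64
p^(4)(0) = -15/256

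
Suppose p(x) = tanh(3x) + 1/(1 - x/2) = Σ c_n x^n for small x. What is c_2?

Combine the two series term by term.
So c_2 = p′′(0)/2! = 1/4.

1/4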